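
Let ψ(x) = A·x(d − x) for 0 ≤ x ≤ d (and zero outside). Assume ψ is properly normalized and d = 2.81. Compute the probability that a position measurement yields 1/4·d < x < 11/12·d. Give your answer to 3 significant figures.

P = ∫_{1/4·d}^{11/12·d} |ψ(x)|² dx.
The normalization integral ∫|ψ|²dx over the whole domain equals d^5/30·A², and A² cancels in the ratio.
In terms of u = x/d (A² and the length scale cancel between numerator and denominator), P = [∫_{1/4}^{11/12} u^2·(1 - u)^2 du] / [∫_{0}^{1} u^2·(1 - u)^2 du].
An antiderivative of u^2·(1 - u)^2 is u^3·(6·u^2 - 15·u + 10)/30; evaluating from 1/4 to 11/12 gives ≈ 0.029713, while the full integral is 1/30.
The result is P = 4621/5184.

P ≈ 0.891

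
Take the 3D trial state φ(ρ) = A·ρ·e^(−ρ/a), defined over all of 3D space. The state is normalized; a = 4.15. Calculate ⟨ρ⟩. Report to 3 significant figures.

⟨ρ⟩ ≈ 10.4

By definition ⟨ρ⟩ = ∫ ρ |φ(ρ)|² 4πρ² dρ.
With ∫₀^∞ ρ^5 e^(−αρ) dρ = 5!/α^6, the ratio of the moment integral to the normalization integral gives ⟨ρ⟩ = 5·a/2.
With a = 4.15, ⟨ρ⟩ = 10.38.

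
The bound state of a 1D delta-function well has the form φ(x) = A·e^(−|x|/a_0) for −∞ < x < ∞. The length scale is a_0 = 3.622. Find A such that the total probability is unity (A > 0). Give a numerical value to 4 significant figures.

A ≈ 0.5254

Normalization requires ∫|φ|² dx = 1, integrated from −∞ to ∞.
Using ∫₀^∞ xⁿ e^(−αx) dx = n!/αⁿ⁺¹, with φ = A·e^(−|x|/a_0), the integral evaluates to A²·[a_0].
Setting this equal to 1 gives A² = 1/(a_0).
Plugging in a_0 = 3.622 yields A = 0.52544.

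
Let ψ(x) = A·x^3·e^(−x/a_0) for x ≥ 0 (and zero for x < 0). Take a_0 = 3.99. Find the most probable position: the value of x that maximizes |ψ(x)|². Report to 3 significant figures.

Set d/dx [|ψ(x)|²] = 0 and solve for x > 0.
Solving yields x = 3·a_0.
With a_0 = 3.99, the most probable position is 11.97.

x ≈ 12.0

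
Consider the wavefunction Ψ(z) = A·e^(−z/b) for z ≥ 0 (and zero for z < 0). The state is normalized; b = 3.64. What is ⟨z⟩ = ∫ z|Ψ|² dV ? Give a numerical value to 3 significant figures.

⟨z⟩ = ∫ z |Ψ|² dz over the full domain.
Since the A² factors cancel between numerator and denominator, ⟨z⟩ = b/2.
With b = 3.64, ⟨z⟩ = 1.820.

⟨z⟩ ≈ 1.82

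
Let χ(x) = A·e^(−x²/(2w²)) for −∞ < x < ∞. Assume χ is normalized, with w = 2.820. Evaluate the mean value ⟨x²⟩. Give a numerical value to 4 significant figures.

⟨x^2⟩ ≈ 3.976

The expectation value is the |χ|²-weighted average of x^2: ∫ x^2|χ|² dx.
Since the A² factors cancel between numerator and denominator, ⟨x²⟩ = w^2/2.
With w = 2.820, ⟨x^2⟩ = 3.9762.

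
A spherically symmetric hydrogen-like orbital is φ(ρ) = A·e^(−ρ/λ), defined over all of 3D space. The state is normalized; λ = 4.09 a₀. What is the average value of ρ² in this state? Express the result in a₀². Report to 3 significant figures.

⟨ρ^2⟩ ≈ 50.2 a₀^2

By definition ⟨ρ²⟩ = ∫ ρ^2 |φ(ρ)|² 4πρ² dρ.
Recall ∫₀^∞ ρ^m e^(−ρ/β) dρ = m!·β^(m+1), evaluating both integrals, ⟨ρ²⟩ = 3·λ^2.
With λ = 4.09, ⟨ρ^2⟩ = 50.18.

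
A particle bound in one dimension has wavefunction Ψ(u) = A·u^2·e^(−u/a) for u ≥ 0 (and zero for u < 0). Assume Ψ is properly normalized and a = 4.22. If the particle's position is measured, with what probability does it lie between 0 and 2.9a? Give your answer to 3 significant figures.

P ≈ 0.687

P = ∫_{0}^{2.9a} |Ψ(u)|² du.
Since A² = 1/(3·a^5/4), this is the region integral divided by the full normalization integral.
In terms of t = u/a (A² and the length scale cancel between numerator and denominator), P = [∫_{0}^{2.9} t^4·e^(-2·t) dt] / [∫_{0}^{∞} t^4·e^(-2·t) dt].
Using ∫ t^4·e^(-2·t) dt = -(t^4/2 + t^3 + 3·t^2/2 + 3·t/2 + 3/4)·e^(-2·t), the numerator is ≈ 0.51546 and the denominator is 3/4.
Evaluating gives P = 0.6873.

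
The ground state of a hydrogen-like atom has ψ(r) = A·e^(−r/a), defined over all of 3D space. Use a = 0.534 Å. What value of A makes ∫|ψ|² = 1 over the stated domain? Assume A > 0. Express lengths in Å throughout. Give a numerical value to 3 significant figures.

Require ∫ |ψ|² 4πr² dr = 1 over the whole domain.
The angular integral contributes 4π, leaving ∫₀^∞ r²|ψ|² dr.
Using ∫₀^∞ rⁿ e^(−αr) dr = n!/αⁿ⁺¹, the integral (without the A² prefactor) comes out to π·a^3.
So A² = (π·a^3)^(−1).
With a = 0.534: A² = 2.090 and A = 1.446.

A ≈ 1.45 Å^(-3/2)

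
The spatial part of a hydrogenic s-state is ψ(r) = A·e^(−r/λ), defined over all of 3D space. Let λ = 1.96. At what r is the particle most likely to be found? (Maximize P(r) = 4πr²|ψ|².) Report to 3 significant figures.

Differentiate P(r) = 4πr²|ψ|² with respect to r and set to zero.
Solving yields r = λ.
With λ = 1.96, the most probable radial distance is 1.960.

r ≈ 1.96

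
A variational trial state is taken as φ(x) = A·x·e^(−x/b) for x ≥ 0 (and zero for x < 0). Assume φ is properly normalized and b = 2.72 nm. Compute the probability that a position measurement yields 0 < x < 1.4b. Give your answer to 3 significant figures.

P = ∫_{0}^{1.4b} |φ(x)|² dx.
With A² fixed by ∫|φ|² = 1, i.e. A² = (b^3/4)^(−1), substitute and integrate.
Substituting u = x/b, A² and the length scale cancel in the ratio: P = ∫_{0}^{1.4} u^2·e^(-2·u) du / ∫_{0}^{∞} u^2·e^(-2·u) du.
Using ∫ u^2·e^(-2·u) du = -(2·u^2 + 2·u + 1)·e^(-2·u)/4, the numerator is 1/4 - 193·e^(-14/5)/100 and the denominator is 1/4.
Evaluating gives P = 0.5305.

P ≈ 0.531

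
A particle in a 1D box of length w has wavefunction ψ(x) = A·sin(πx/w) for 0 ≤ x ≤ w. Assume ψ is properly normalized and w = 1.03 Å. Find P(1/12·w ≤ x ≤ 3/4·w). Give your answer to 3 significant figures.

|ψ|² is the probability density, so P = ∫_{1/12·w}^{3/4·w} |ψ|² dx.
Since A² = 1/(w/2), this is the region integral divided by the full normalization integral.
Let u = x/w; then A² and the length scale cancel, so P = ∫_{1/12}^{3/4} sin(π·u)^2 du ÷ ∫_{0}^{1} sin(π·u)^2 du.
Using ∫ sin(π·u)^2 du = u/2 - sin(2·π·u)/(4·π), the numerator is 3/(8·π) + 1/3 and the denominator is 1/2.
The result is P = (9 + 8·π)/(12·π).

P ≈ 0.905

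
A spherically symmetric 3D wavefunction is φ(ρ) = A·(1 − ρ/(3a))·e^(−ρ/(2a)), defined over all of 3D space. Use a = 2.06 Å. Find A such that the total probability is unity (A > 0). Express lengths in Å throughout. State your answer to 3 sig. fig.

A ≈ 0.117 Å^(-3/2)

The normalization condition is ∫|φ|² 4πρ² dρ = 1 from 0 to ∞.
The angular integral contributes 4π, leaving ∫₀^∞ ρ²|φ|² dρ.
With ∫₀^∞ ρ^4 e^(−αρ) dρ = 4!/α^5, ∫|φ|² 4πρ² dρ = A²·(8·π·a^3/3).
Hence A² = 1/[8·π·a^3/3].
Plugging in a = 2.06 yields A = 0.1169.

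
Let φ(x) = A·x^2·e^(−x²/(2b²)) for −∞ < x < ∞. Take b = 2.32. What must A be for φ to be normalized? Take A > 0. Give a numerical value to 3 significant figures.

Require ∫ |φ|² dx = 1 over the whole domain.
Using the Gaussian integral ∫_{−∞}^{∞} e^(−αx²) dx = √(π/α), carrying out the integral gives A² · 3·√(π)·b^5/4.
Hence A² = 1/[3·√(π)·b^5/4].
Substituting b = 2.32 gives A² = 0.01119, so A = 0.1058.

A ≈ 0.106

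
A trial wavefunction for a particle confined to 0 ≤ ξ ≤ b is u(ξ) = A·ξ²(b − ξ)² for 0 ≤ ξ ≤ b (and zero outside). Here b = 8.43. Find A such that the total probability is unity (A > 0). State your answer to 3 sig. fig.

A ≈ 0.00171

We need A² ∫|f|² dξ = 1, taking the integral from 0 to b.
Expanding the polynomial and integrating term by term, with u = A·ξ²(b − ξ)², the integral evaluates to A²·[b^9/630].
Setting this equal to 1 gives A² = 1/(b^9/630).
Plugging in b = 8.43 yields A = 0.001712.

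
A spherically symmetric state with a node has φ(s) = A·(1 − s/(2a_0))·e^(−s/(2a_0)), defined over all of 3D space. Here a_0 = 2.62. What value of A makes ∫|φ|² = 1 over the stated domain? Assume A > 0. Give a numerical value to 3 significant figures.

The normalization condition is ∫|φ|² 4πs² ds = 1 from 0 to ∞.
(Spherical symmetry: dV = 4πs² ds.)
With ∫₀^∞ s^4 e^(−αs) ds = 4!/α^5, ∫|φ|² 4πs² ds = A²·(8·π·a_0^3).
So A² = (8·π·a_0^3)^(−1).
Substituting a_0 = 2.62 gives A² = 0.002212, so A = 0.04704.

A ≈ 0.0470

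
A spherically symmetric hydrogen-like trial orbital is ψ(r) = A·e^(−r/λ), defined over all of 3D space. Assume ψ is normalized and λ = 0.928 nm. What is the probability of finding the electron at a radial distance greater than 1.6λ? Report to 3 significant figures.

P = ∫ |ψ|² 4πr² dr over r > 1.6λ.
Normalization gives A² = 1/(π·λ^3).
Let u = r/λ; then A², 4π and the length scale all cancel, so P = ∫_{1.6}^{∞} u^2·e^(-2·u) du ÷ ∫_{0}^{∞} u^2·e^(-2·u) du.
With ∫ u^2·e^(-2·u) du = -(2·u^2 + 2·u + 1)·e^(-2·u)/4 + C, the region integral is 233·e^(-16/5)/100 and the full one is 1/4.
The region integral divided by the full integral gives P = 0.3799.

P ≈ 0.380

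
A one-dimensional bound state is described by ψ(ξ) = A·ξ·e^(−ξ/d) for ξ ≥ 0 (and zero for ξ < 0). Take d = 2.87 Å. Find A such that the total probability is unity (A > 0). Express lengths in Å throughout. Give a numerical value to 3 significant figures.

We need A² ∫|f|² dξ = 1, taking the integral from 0 to ∞.
The integral (without the A² prefactor) comes out to d^3/4.
Setting this equal to 1 gives A² = 1/(d^3/4).
Plugging in d = 2.87 yields A = 0.4113.

A ≈ 0.411 Å^(-3/2)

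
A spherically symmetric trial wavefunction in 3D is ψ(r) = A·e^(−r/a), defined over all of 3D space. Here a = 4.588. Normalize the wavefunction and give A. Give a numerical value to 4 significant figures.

The normalization condition is ∫|ψ|² 4πr² dr = 1 from 0 to ∞.
(Spherical symmetry: dV = 4πr² dr.)
Carrying out the integral gives A² · π·a^3.
With a = 4.588: A² = 0.0032959 and A = 0.057410.

A ≈ 0.05741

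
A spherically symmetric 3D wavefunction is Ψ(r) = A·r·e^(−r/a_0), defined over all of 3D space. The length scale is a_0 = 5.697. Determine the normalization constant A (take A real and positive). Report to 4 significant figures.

A ≈ 0.004205

The normalization condition is ∫|Ψ|² 4πr² dr = 1 from 0 to ∞.
In 3D with spherical symmetry the volume element is 4πr² dr.
∫|Ψ|² 4πr² dr = A²·(3·π·a_0^5).
So A² = (3·π·a_0^5)^(−1).
With a_0 = 5.697: A² = 0.000017681 and A = 0.0042048.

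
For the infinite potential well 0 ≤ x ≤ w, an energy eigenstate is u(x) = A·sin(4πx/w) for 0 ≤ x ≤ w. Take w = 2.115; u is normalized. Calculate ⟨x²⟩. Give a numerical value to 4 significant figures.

The expectation value is the |u|²-weighted average of x^2: ∫ x^2|u|² dx.
Since the A² factors cancel between numerator and denominator, ⟨x²⟩ = -w^2/(32·π^2) + w^2/3.
Putting w = 2.115 gives 1.4769.

⟨x^2⟩ ≈ 1.477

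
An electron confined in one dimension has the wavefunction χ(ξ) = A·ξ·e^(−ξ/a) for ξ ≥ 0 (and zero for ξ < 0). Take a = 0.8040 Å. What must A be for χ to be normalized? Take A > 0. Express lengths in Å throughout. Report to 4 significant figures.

The normalization condition is ∫|χ|² dξ = 1 from 0 to ∞.
Carrying out the integral gives A² · a^3/4.
Setting this equal to 1 gives A² = 1/(a^3/4).
Plugging in a = 0.8040 yields A = 2.7743.

A ≈ 2.774 Å^(-3/2)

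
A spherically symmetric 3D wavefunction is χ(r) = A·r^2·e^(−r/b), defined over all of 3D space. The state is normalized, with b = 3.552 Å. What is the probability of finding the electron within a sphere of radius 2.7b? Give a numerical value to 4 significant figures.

P ≈ 0.2983

Integrate the radial probability density 4πr²|χ|² over r ≤ 2.7b.
The full normalization integral is A²·[45·π·b^7/2] = 1, fixing A².
Let u = r/b; then A², 4π and the length scale all cancel, so P = ∫_{0}^{2.7} u^6·e^(-2·u) du ÷ ∫_{0}^{∞} u^6·e^(-2·u) du.
Using ∫ u^6·e^(-2·u) du = -(4·u^6 + 12·u^5 + 30·u^4 + 60·u^3 + 90·u^2 + 90·u + 45)·e^(-2·u)/8, the numerator is ≈ 1.67810 and the denominator is 45/8.
This evaluates to P = 0.29833.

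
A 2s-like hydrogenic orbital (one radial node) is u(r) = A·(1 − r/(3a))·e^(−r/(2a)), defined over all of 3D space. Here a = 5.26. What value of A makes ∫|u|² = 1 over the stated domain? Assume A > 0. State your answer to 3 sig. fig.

The normalization condition is ∫|u|² 4πr² dr = 1 from 0 to ∞.
In 3D with spherical symmetry the volume element is 4πr² dr.
Recall ∫₀^∞ r^m e^(−r/β) dr = m!·β^(m+1), ∫|u|² 4πr² dr = A²·(8·π·a^3/3).
So A² = (8·π·a^3/3)^(−1).
Substituting a = 5.26 gives A² = 0.0008202, so A = 0.02864.

A ≈ 0.0286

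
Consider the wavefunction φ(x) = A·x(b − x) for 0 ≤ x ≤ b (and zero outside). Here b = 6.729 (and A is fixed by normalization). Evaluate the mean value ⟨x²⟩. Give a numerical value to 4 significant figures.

⟨x^2⟩ ≈ 12.94

⟨x²⟩ = ∫ x^2 |φ|² dx over the full domain.
Since the A² factors cancel between numerator and denominator, ⟨x²⟩ = 2·b^2/7.
Putting b = 6.729 gives 12.937.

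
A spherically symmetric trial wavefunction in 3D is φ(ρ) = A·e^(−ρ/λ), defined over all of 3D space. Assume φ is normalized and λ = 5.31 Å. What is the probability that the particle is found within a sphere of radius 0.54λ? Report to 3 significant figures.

P = ∫ |φ|² 4πρ² dρ over ρ ≤ 0.54λ.
A² is fixed by ∫₀^∞ 4πρ²|φ|² dρ = 1, i.e. A² = (π·λ^3)^(−1).
Let u = ρ/λ; then A², 4π and the length scale all cancel, so P = ∫_{0}^{0.54} u^2·e^(-2·u) du ÷ ∫_{0}^{∞} u^2·e^(-2·u) du.
With ∫ u^2·e^(-2·u) du = -(2·u^2 + 2·u + 1)·e^(-2·u)/4 + C, the region integral is 1/4 - 3329·e^(-27/25)/5000 and the full one is 1/4.
The region integral divided by the full integral gives P = 0.09559.

P ≈ 0.0956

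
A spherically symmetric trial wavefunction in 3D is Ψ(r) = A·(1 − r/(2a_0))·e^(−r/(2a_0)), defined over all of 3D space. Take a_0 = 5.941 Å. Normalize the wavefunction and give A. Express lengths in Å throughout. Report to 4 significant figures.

Require ∫ |Ψ|² 4πr² dr = 1 over the whole domain.
Recall ∫₀^∞ r^m e^(−r/β) dr = m!·β^(m+1), with Ψ = A·(1 − r/(2a_0))·e^(−r/(2a_0)), the integral evaluates to A²·[8·π·a_0^3].
So A² = (8·π·a_0^3)^(−1).
Substituting a_0 = 5.941 gives A² = 0.00018975, so A = 0.013775.

A ≈ 0.01377 Å^(-3/2)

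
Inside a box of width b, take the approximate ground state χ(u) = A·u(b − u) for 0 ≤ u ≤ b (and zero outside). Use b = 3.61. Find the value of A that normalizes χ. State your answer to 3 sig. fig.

We need A² ∫|f|² du = 1, taking the integral from 0 to b.
Expanding the polynomial and integrating term by term, the integral (without the A² prefactor) comes out to b^5/30.
So A² = (b^5/30)^(−1).
Substituting b = 3.61 gives A² = 0.04893, so A = 0.2212.

A ≈ 0.221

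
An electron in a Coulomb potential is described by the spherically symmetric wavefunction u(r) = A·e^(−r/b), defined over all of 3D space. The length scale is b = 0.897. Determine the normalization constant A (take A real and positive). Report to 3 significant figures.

A ≈ 0.664

The normalization condition is ∫|u|² 4πr² dr = 1 from 0 to ∞.
The angular integral contributes 4π, leaving ∫₀^∞ r²|u|² dr.
With u = A·e^(−r/b), the integral evaluates to A²·[π·b^3].
Plugging in b = 0.897 yields A = 0.6641.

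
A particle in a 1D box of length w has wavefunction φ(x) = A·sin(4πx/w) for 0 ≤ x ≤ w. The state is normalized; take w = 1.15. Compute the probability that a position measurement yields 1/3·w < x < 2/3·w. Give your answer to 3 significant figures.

P ≈ 0.402

|φ|² is the probability density, so P = ∫_{1/3·w}^{2/3·w} |φ|² dx.
Since A² = 1/(w/2), this is the region integral divided by the full normalization integral.
Substituting u = x/w, A² and the length scale cancel in the ratio: P = ∫_{1/3}^{2/3} sin(4·π·u)^2 du / ∫_{0}^{1} sin(4·π·u)^2 du.
Using ∫ sin(4·π·u)^2 du = u/2 - sin(4·π·u)·cos(4·π·u)/(8·π), the numerator is √(3)/(16·π) + 1/6 and the denominator is 1/2.
This works out to P = (√(3)/8 + π/3)/π.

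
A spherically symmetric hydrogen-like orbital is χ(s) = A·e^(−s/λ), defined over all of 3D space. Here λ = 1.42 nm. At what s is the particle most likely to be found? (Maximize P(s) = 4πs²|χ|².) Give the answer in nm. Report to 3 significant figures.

Differentiate P(s) = 4πs²|χ|² with respect to s and set to zero.
This gives s = λ.
With λ = 1.42, the most probable radial distance is 1.420 nm.

s ≈ 1.42 nm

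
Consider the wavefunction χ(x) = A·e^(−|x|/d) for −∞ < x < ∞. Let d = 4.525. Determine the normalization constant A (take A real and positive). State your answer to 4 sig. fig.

A ≈ 0.4701

Require ∫ |χ|² dx = 1 over the whole domain.
Carrying out the integral gives A² · d.
So A² = (d)^(−1).
With d = 4.525: A² = 0.22099 and A = 0.47010.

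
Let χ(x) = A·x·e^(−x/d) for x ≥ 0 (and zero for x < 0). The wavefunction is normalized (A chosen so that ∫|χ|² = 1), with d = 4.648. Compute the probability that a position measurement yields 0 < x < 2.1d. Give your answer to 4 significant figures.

|χ|² is the probability density, so P = ∫_{0}^{2.1d} |χ|² dx.
Since A² = 1/(d^3/4), this is the region integral divided by the full normalization integral.
Let u = x/d; then A² and the length scale cancel, so P = ∫_{0}^{2.1} u^2·e^(-2·u) du ÷ ∫_{0}^{∞} u^2·e^(-2·u) du.
Using ∫ u^2·e^(-2·u) du = -(2·u^2 + 2·u + 1)·e^(-2·u)/4, the numerator is 1/4 - 701·e^(-21/5)/200 and the denominator is 1/4.
Taking the ratio, P = 0.78976.

P ≈ 0.7898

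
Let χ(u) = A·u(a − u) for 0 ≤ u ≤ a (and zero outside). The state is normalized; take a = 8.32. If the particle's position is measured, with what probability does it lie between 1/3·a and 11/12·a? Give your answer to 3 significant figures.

|χ|² is the probability density, so P = ∫_{1/3·a}^{11/12·a} |χ|² du.
With A² fixed by ∫|χ|² = 1, i.e. A² = (a^5/30)^(−1), substitute and integrate.
Substituting t = u/a, A² and the length scale cancel in the ratio: P = ∫_{1/3}^{11/12} t^2·(1 - t)^2 dt / ∫_{0}^{1} t^2·(1 - t)^2 dt.
With ∫ t^2·(1 - t)^2 dt = t^3·(6·t^2 - 15·t + 10)/30 + C, the region integral is ≈ 0.026168 and the full one is 1/30.
Evaluating gives P = 0.7850.

P ≈ 0.785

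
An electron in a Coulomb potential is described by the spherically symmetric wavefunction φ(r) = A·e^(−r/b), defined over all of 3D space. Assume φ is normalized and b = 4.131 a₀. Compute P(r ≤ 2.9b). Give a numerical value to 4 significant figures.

P = ∫ |φ|² 4πr² dr over r ≤ 2.9b.
A² is fixed by ∫₀^∞ 4πr²|φ|² dr = 1, i.e. A² = (π·b^3)^(−1).
Let u = r/b; then A², 4π and the length scale all cancel, so P = ∫_{0}^{2.9} u^2·e^(-2·u) du ÷ ∫_{0}^{∞} u^2·e^(-2·u) du.
Using ∫ u^2·e^(-2·u) du = -(2·u^2 + 2·u + 1)·e^(-2·u)/4, the numerator is 1/4 - 1181·e^(-29/5)/200 and the denominator is 1/4.
Taking the ratio yields P = 0.92849.

P ≈ 0.9285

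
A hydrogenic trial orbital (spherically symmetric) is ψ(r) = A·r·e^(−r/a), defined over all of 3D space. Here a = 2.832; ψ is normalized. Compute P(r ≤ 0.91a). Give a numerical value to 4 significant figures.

Integrate the radial probability density 4πr²|ψ|² over r ≤ 0.91a.
Normalization gives A² = 1/(3·π·a^5).
Substituting u = r/a, A², 4π and the length scale all cancel in the ratio: P = ∫_{0}^{0.91} u^4·e^(-2·u) du / ∫_{0}^{∞} u^4·e^(-2·u) du.
Using ∫ u^4·e^(-2·u) du = -(u^4/2 + u^3 + 3·u^2/2 + 3·u/2 + 3/4)·e^(-2·u), the numerator is ≈ 0.0284028 and the denominator is 3/4.
This evaluates to P = 0.037870.

P ≈ 0.03787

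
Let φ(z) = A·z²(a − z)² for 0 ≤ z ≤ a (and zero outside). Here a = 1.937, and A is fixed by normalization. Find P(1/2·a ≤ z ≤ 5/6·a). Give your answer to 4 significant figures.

P ≈ 0.4910

|φ|² is the probability density, so P = ∫_{1/2·a}^{5/6·a} |φ|² dz.
With A² fixed by ∫|φ|² = 1, i.e. A² = (a^9/630)^(−1), substitute and integrate.
Let u = z/a; then A² and the length scale cancel, so P = ∫_{1/2}^{5/6} u^4·(1 - u)^4 du ÷ ∫_{0}^{1} u^4·(1 - u)^4 du.
Using ∫ u^4·(1 - u)^4 du = u^5·(70·u^4 - 315·u^3 + 540·u^2 - 420·u + 126)/630, the numerator is ≈ 0.000779444 and the denominator is 1/630.
Taking the ratio, P = 0.49105.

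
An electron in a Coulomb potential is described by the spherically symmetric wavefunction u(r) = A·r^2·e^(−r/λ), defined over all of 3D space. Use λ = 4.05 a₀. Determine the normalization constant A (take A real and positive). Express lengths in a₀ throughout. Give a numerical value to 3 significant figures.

The normalization condition is ∫|u|² 4πr² dr = 1 from 0 to ∞.
The angular integral contributes 4π, leaving ∫₀^∞ r²|u|² dr.
With u = A·r^2·e^(−r/λ), the integral evaluates to A²·[45·π·λ^7/2].
Setting this equal to 1 gives A² = 1/(45·π·λ^7/2).
Plugging in λ = 4.05 yields A = 0.0008897.

A ≈ 0.000890 a₀^(-7/2)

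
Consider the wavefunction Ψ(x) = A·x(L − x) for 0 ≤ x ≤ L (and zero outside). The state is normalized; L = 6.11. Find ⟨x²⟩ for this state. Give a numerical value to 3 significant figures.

⟨x^2⟩ ≈ 10.7

⟨x²⟩ = ∫ x^2 |Ψ|² dx over the full domain.
Expanding the polynomial and integrating term by term, evaluating both integrals, ⟨x²⟩ = 2·L^2/7.
Putting L = 6.11 gives 10.67.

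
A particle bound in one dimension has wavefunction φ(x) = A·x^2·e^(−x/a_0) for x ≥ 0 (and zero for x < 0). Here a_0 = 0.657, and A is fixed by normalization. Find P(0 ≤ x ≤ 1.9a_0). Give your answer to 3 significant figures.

P ≈ 0.332

The probability is P = ∫ |φ|² dx over [0, 1.9a_0].
The normalization integral ∫|φ|²dx over the whole domain equals 3·a_0^5/4·A², and A² cancels in the ratio.
Substituting u = x/a_0, A² and the length scale cancel in the ratio: P = ∫_{0}^{1.9} u^4·e^(-2·u) du / ∫_{0}^{∞} u^4·e^(-2·u) du.
An antiderivative of u^4·e^(-2·u) is -(u^4/2 + u^3 + 3·u^2/2 + 3·u/2 + 3/4)·e^(-2·u); evaluating from 0 to 1.9 gives ≈ 0.24912, while the full integral is 3/4.
The result is P = 0.3322.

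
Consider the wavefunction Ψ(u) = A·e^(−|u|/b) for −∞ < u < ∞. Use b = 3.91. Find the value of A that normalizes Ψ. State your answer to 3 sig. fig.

A ≈ 0.506

Normalization requires ∫|Ψ|² du = 1, integrated from −∞ to ∞.
∫|Ψ|² du = A²·(b).
With b = 3.91: A² = 0.2558 and A = 0.5057.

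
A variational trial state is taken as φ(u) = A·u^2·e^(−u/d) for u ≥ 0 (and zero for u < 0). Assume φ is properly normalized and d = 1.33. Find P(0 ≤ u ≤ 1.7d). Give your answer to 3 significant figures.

P = ∫_{0}^{1.7d} |φ(u)|² du.
With A² fixed by ∫|φ|² = 1, i.e. A² = (3·d^5/4)^(−1), substitute and integrate.
Substituting t = u/d, A² and the length scale cancel in the ratio: P = ∫_{0}^{1.7} t^4·e^(-2·t) dt / ∫_{0}^{∞} t^4·e^(-2·t) dt.
With ∫ t^4·e^(-2·t) dt = -(t^4/2 + t^3 + 3·t^2/2 + 3·t/2 + 3/4)·e^(-2·t) + C, the region integral is ≈ 0.19186 and the full one is 3/4.
Evaluating gives P = 0.2558.

P ≈ 0.256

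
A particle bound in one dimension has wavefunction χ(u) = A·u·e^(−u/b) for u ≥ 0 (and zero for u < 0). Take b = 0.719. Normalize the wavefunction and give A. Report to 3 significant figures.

A ≈ 3.28

Require ∫ |χ|² du = 1 over the whole domain.
Carrying out the integral gives A² · b^3/4.
Setting this equal to 1 gives A² = 1/(b^3/4).
With b = 0.719: A² = 10.76 and A = 3.280.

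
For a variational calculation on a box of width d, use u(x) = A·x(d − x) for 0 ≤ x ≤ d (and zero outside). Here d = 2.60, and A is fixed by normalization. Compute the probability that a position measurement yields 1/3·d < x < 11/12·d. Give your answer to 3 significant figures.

P ≈ 0.785

The probability is P = ∫ |u|² dx over [1/3·d, 11/12·d].
Since A² = 1/(d^5/30), this is the region integral divided by the full normalization integral.
Substituting t = x/d, A² and the length scale cancel in the ratio: P = ∫_{1/3}^{11/12} t^2·(1 - t)^2 dt / ∫_{0}^{1} t^2·(1 - t)^2 dt.
With ∫ t^2·(1 - t)^2 dt = t^3·(6·t^2 - 15·t + 10)/30 + C, the region integral is ≈ 0.026168 and the full one is 1/30.
Evaluating gives P = 0.7850.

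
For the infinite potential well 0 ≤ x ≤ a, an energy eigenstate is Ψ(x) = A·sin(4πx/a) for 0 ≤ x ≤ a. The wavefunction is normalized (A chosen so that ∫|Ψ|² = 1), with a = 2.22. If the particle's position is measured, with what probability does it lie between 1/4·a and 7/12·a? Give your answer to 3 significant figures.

P ≈ 0.299

The probability is P = ∫ |Ψ|² dx over [1/4·a, 7/12·a].
With A² fixed by ∫|Ψ|² = 1, i.e. A² = (a/2)^(−1), substitute and integrate.
Substituting u = x/a, A² and the length scale cancel in the ratio: P = ∫_{1/4}^{7/12} sin(4·π·u)^2 du / ∫_{0}^{1} sin(4·π·u)^2 du.
An antiderivative of sin(4·π·u)^2 is u/2 - sin(4·π·u)·cos(4·π·u)/(8·π); evaluating from 1/4 to 7/12 gives -√(3)/(32·π) + 1/6, while the full integral is 1/2.
The result is P = (-√(3)/16 + π/3)/π.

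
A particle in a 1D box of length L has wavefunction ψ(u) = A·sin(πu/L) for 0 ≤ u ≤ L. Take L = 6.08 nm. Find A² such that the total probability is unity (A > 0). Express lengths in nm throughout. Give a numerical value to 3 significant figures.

Require ∫ |ψ|² du = 1 over the whole domain.
With ∫₀^L sin²(nπu/L) du = L/2, with ψ = A·sin(πu/L), the integral evaluates to A²·[L/2].
Substituting L = 6.08 gives A² = 0.3289, so A = 0.5735.

A^2 ≈ 0.329 nm^(-1)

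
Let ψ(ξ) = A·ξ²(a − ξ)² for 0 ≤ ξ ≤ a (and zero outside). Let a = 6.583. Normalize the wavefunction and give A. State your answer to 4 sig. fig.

A ≈ 0.005209

Require ∫ |ψ|² dξ = 1 over the whole domain.
The integral (without the A² prefactor) comes out to a^9/630.
With a = 6.583: A² = 0.000027135 and A = 0.0052091.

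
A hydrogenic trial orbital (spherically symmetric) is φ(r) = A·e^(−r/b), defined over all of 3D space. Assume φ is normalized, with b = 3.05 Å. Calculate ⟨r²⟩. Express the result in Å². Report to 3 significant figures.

By definition ⟨r²⟩ = ∫ r^2 |φ(r)|² 4πr² dr.
Evaluating both integrals, ⟨r²⟩ = 3·b^2.
With b = 3.05, ⟨r^2⟩ = 27.91.

⟨r^2⟩ ≈ 27.9 Å^2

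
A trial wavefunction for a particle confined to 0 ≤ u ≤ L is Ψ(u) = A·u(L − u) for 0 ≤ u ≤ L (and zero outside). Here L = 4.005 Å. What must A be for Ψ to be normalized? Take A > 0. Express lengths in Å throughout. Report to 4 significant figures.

The normalization condition is ∫|Ψ|² du = 1 from 0 to L.
Expanding the polynomial and integrating term by term, the integral (without the A² prefactor) comes out to L^5/30.
Hence A² = 1/[L^5/30].
With L = 4.005: A² = 0.029114 and A = 0.17063.

A ≈ 0.1706 Å^(-5/2)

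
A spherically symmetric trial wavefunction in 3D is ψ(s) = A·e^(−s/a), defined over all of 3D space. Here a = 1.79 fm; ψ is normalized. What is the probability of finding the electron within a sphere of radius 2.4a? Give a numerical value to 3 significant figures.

P ≈ 0.857

Integrate the radial probability density 4πs²|ψ|² over s ≤ 2.4a.
Normalization gives A² = 1/(π·a^3).
Substituting u = s/a, A², 4π and the length scale all cancel in the ratio: P = ∫_{0}^{2.4} u^2·e^(-2·u) du / ∫_{0}^{∞} u^2·e^(-2·u) du.
With ∫ u^2·e^(-2·u) du = -(2·u^2 + 2·u + 1)·e^(-2·u)/4 + C, the region integral is 1/4 - 433·e^(-24/5)/100 and the full one is 1/4.
Taking the ratio yields P = 0.8575.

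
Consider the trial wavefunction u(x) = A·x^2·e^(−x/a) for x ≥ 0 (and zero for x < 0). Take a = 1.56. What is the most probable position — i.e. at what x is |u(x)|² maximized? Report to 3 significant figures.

x ≈ 3.12

The maximum of |u(x)|² occurs where its derivative vanishes.
This gives x = 2·a.
With a = 1.56, the most probable position is 3.120.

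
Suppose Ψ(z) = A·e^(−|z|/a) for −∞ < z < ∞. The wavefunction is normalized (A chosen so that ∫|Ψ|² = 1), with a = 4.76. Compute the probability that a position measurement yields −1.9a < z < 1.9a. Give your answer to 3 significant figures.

The probability is P = ∫ |Ψ|² dz over [−1.9a, 1.9a].
With A² fixed by ∫|Ψ|² = 1, i.e. A² = (a)^(−1), substitute and integrate.
By symmetry take twice the z ≥ 0 contribution in numerator and denominator; the 2's cancel. Substituting u = z/a, A² and the length scale cancel in the ratio: P = ∫_{0}^{1.9} e^(-2·u) du / ∫_{0}^{∞} e^(-2·u) du.
With ∫ e^(-2·u) du = -e^(-2·u)/2 + C, the region integral is 1/2 - e^(-19/5)/2 and the full one is 1/2.
Taking the ratio, P = 0.9776.

P ≈ 0.978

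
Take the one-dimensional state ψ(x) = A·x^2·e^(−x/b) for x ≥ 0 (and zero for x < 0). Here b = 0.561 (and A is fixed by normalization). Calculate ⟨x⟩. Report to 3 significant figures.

The expectation value is the |ψ|²-weighted average of x: ∫ x|ψ|² dx.
Recall ∫₀^∞ x^m e^(−x/β) dx = m!·β^(m+1), the ratio of the moment integral to the normalization integral gives ⟨x⟩ = 5·b/2.
With b = 0.561, ⟨x⟩ = 1.403.

⟨x⟩ ≈ 1.40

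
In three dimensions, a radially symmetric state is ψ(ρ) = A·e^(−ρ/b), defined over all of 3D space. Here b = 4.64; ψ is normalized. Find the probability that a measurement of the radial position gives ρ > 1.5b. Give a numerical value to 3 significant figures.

P ≈ 0.423

With dV = 4πρ²dρ, the probability is ∫|ψ|² dV over ρ > 1.5b.
A² is fixed by ∫₀^∞ 4πρ²|ψ|² dρ = 1, i.e. A² = (π·b^3)^(−1).
Let u = ρ/b; then A², 4π and the length scale all cancel, so P = ∫_{1.5}^{∞} u^2·e^(-2·u) du ÷ ∫_{0}^{∞} u^2·e^(-2·u) du.
An antiderivative of u^2·e^(-2·u) is -(2·u^2 + 2·u + 1)·e^(-2·u)/4; evaluating from 1.5 to ∞ gives 17·e^(-3)/8, while the full integral is 1/4.
The region integral divided by the full integral gives P = 0.4232.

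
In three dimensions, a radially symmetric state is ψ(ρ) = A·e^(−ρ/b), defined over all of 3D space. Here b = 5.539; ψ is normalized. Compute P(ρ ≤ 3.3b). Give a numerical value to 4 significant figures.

P = ∫ |ψ|² 4πρ² dρ over ρ ≤ 3.3b.
Normalization gives A² = 1/(π·b^3).
Substituting u = ρ/b, A², 4π and the length scale all cancel in the ratio: P = ∫_{0}^{3.3} u^2·e^(-2·u) du / ∫_{0}^{∞} u^2·e^(-2·u) du.
An antiderivative of u^2·e^(-2·u) is -(2·u^2 + 2·u + 1)·e^(-2·u)/4; evaluating from 0 to 3.3 gives 1/4 - 1469·e^(-33/5)/200, while the full integral is 1/4.
Taking the ratio yields P = 0.96003.

P ≈ 0.9600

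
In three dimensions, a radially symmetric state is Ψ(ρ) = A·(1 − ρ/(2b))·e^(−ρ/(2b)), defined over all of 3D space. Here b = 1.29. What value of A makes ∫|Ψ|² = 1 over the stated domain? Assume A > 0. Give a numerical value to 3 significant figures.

A ≈ 0.136

The normalization condition is ∫|Ψ|² 4πρ² dρ = 1 from 0 to ∞.
In 3D with spherical symmetry the volume element is 4πρ² dρ.
With Ψ = A·(1 − ρ/(2b))·e^(−ρ/(2b)), the integral evaluates to A²·[8·π·b^3].
Setting this equal to 1 gives A² = 1/(8·π·b^3).
Substituting b = 1.29 gives A² = 0.01853, so A = 0.1361.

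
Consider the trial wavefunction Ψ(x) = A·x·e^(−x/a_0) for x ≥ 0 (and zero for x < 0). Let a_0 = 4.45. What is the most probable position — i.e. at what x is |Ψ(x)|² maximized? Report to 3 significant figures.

The maximum of |Ψ(x)|² occurs where its derivative vanishes.
This gives x = a_0.
With a_0 = 4.45, the most probable position is 4.450.

x ≈ 4.45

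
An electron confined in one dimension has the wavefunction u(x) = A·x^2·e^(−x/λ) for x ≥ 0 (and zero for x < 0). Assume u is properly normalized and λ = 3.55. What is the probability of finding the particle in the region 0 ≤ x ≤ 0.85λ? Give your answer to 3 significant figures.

P ≈ 0.0296

P = ∫_{0}^{0.85λ} |u(x)|² dx.
With A² fixed by ∫|u|² = 1, i.e. A² = (3·λ^5/4)^(−1), substitute and integrate.
In terms of t = x/λ (A² and the length scale cancel between numerator and denominator), P = [∫_{0}^{0.85} t^4·e^(-2·t) dt] / [∫_{0}^{∞} t^4·e^(-2·t) dt].
Using ∫ t^4·e^(-2·t) dt = -(t^4/2 + t^3 + 3·t^2/2 + 3·t/2 + 3/4)·e^(-2·t), the numerator is ≈ 0.022211 and the denominator is 3/4.
This works out to P = 0.02961.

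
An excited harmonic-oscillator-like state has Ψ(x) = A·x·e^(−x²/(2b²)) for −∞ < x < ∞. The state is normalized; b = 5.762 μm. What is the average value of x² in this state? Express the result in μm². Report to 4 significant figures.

The expectation value is the |Ψ|²-weighted average of x^2: ∫ x^2|Ψ|² dx.
Using the Gaussian integral ∫_{−∞}^{∞} e^(−αx²) dx = √(π/α), since the A² factors cancel between numerator and denominator, ⟨x²⟩ = 3·b^2/2.
With b = 5.762, ⟨x^2⟩ = 49.801.

⟨x^2⟩ ≈ 49.80 μm^2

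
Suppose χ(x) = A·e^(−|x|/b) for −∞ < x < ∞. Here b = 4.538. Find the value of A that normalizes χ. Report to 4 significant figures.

Normalization requires ∫|χ|² dx = 1, integrated from −∞ to ∞.
With ∫₀^∞ x^0 e^(−αx) dx = 0!/α^1, ∫|χ|² dx = A²·(b).
Hence A² = 1/[b].
With b = 4.538: A² = 0.22036 and A = 0.46943.

A ≈ 0.4694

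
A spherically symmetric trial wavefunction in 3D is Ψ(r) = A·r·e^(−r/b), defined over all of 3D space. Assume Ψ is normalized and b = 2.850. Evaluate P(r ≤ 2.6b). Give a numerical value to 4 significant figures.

P ≈ 0.5939

Integrate the radial probability density 4πr²|Ψ|² over r ≤ 2.6b.
Normalization gives A² = 1/(3·π·b^5).
Let u = r/b; then A², 4π and the length scale all cancel, so P = ∫_{0}^{2.6} u^4·e^(-2·u) du ÷ ∫_{0}^{∞} u^4·e^(-2·u) du.
An antiderivative of u^4·e^(-2·u) is -(u^4/2 + u^3 + 3·u^2/2 + 3·u/2 + 3/4)·e^(-2·u); evaluating from 0 to 2.6 gives ≈ 0.445404, while the full integral is 3/4.
The region integral divided by the full integral gives P = 0.59387.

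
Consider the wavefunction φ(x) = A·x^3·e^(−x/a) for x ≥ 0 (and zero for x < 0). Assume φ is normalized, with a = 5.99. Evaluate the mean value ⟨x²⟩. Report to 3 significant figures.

By definition ⟨x²⟩ = ∫ x^2 |φ(x)|² dx.
Since the A² factors cancel between numerator and denominator, ⟨x²⟩ = 14·a^2.
With a = 5.99, ⟨x^2⟩ = 502.3.

⟨x^2⟩ ≈ 502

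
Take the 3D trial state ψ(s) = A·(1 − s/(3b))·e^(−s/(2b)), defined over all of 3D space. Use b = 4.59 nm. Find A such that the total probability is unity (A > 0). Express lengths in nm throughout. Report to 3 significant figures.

A ≈ 0.0351 nm^(-3/2)

Normalization requires ∫|ψ|² 4πs² ds = 1, integrated from 0 to ∞.
In 3D with spherical symmetry the volume element is 4πs² ds.
Recall ∫₀^∞ s^m e^(−s/β) ds = m!·β^(m+1), carrying out the integral gives A² · 8·π·b^3/3.
Hence A² = 1/[8·π·b^3/3].
Substituting b = 4.59 gives A² = 0.001234, so A = 0.03513.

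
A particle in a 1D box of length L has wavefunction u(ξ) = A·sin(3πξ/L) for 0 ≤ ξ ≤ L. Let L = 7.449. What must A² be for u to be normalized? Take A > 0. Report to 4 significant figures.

A^2 ≈ 0.2685

We need A² ∫|f|² dξ = 1, taking the integral from 0 to L.
With ∫₀^L sin²(nπξ/L) dξ = L/2, with u = A·sin(3πξ/L), the integral evaluates to A²·[L/2].
So A² = (L/2)^(−1).
Substituting L = 7.449 gives A² = 0.26849, so A = 0.51816.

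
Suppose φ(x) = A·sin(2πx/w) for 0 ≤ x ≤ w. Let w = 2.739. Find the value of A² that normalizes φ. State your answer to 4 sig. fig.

Normalization requires ∫|φ|² dx = 1, integrated from 0 to w.
Carrying out the integral gives A² · w/2.
So A² = (w/2)^(−1).
With w = 2.739: A² = 0.73019 and A = 0.85451.

A^2 ≈ 0.7302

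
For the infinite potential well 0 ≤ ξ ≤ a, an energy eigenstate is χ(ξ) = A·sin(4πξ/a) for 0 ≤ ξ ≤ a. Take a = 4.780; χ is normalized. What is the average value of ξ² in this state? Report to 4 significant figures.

⟨ξ^2⟩ ≈ 7.544

By definition ⟨ξ²⟩ = ∫ ξ^2 |χ(ξ)|² dξ.
Using sin²θ = (1 − cos 2θ)/2, the ratio of the moment integral to the normalization integral gives ⟨ξ²⟩ = -a^2/(32·π^2) + a^2/3.
Putting a = 4.780 gives 7.5438.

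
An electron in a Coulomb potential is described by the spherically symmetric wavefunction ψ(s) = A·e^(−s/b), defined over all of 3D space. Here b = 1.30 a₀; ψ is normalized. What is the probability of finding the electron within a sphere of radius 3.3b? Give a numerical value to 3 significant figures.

P = ∫ |ψ|² 4πs² ds over s ≤ 3.3b.
Normalization gives A² = 1/(π·b^3).
Let u = s/b; then A², 4π and the length scale all cancel, so P = ∫_{0}^{3.3} u^2·e^(-2·u) du ÷ ∫_{0}^{∞} u^2·e^(-2·u) du.
With ∫ u^2·e^(-2·u) du = -(2·u^2 + 2·u + 1)·e^(-2·u)/4 + C, the region integral is 1/4 - 1469·e^(-33/5)/200 and the full one is 1/4.
This evaluates to P = 0.9600.

P ≈ 0.960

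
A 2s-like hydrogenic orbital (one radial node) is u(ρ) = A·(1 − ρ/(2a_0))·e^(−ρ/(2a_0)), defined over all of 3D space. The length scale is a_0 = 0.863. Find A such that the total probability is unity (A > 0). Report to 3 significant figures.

The normalization condition is ∫|u|² 4πρ² dρ = 1 from 0 to ∞.
Recall ∫₀^∞ ρ^m e^(−ρ/β) dρ = m!·β^(m+1), with u = A·(1 − ρ/(2a_0))·e^(−ρ/(2a_0)), the integral evaluates to A²·[8·π·a_0^3].
Hence A² = 1/[8·π·a_0^3].
With a_0 = 0.863: A² = 0.06191 and A = 0.2488.

A ≈ 0.249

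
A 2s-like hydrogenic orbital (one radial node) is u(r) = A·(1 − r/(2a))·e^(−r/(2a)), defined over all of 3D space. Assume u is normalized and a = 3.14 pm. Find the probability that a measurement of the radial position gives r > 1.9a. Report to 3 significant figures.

Integrate the radial probability density 4πr²|u|² over r > 1.9a.
Normalization gives A² = 1/(8·π·a^3).
In terms of t = r/a (A², 4π and the length scale all cancel between numerator and denominator), P = [∫_{1.9}^{∞} t^2·(1 - t/2)^2·e^(-t) dt] / [∫_{0}^{∞} t^2·(1 - t/2)^2·e^(-t) dt].
With ∫ t^2·(1 - t/2)^2·e^(-t) dt = -(t^4/4 + t^2 + 2·t + 2)·e^(-t) + C, the region integral is ≈ 1.8947 and the full one is 2.
The region integral divided by the full integral gives P = 0.9474.

P ≈ 0.947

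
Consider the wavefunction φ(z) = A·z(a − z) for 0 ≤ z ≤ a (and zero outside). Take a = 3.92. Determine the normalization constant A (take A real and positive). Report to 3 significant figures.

Require ∫ |φ|² dz = 1 over the whole domain.
∫|φ|² dz = A²·(a^5/30).
So A² = (a^5/30)^(−1).
With a = 3.92: A² = 0.03241 and A = 0.1800.

A ≈ 0.180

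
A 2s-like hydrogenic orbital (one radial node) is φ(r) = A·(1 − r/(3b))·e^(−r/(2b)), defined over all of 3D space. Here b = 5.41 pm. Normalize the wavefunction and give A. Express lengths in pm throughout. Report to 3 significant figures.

Normalization requires ∫|φ|² 4πr² dr = 1, integrated from 0 to ∞.
The angular integral contributes 4π, leaving ∫₀^∞ r²|φ|² dr.
∫|φ|² 4πr² dr = A²·(8·π·b^3/3).
Plugging in b = 5.41 yields A = 0.02746.

A ≈ 0.0275 pm^(-3/2)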